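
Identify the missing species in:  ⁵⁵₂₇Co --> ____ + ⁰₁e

Conserve mass number: 55 = A + 0, so A = 55.
Conserve atomic number: 27 = Z + 1, so Z = 26.
Z = 26 is iron, so the species is ⁵⁵₂₆Fe.

Fe-55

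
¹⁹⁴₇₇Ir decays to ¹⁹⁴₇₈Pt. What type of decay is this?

ΔA = 194 − 194 = 0; ΔZ = 78 − 77 = +1.
A is unchanged and Z rises by 1 — a neutron has become a proton (β⁻ decay).

beta-minus decay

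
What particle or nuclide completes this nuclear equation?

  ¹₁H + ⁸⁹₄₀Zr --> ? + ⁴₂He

Conserve mass number: 1 + 89 = A + 4, so A = 86.
Conserve atomic number: 1 + 40 = Z + 2, so Z = 39.
Z = 39 is yttrium, so the species is ⁸⁶₃₉Y.

Y-86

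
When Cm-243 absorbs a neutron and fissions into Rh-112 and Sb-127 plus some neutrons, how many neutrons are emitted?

Conserve mass number: 244 = 112 + 127 + k, so k = 244 − 239 = 5.
Check atomic number: 96 = 45 + 51 + 0 = 96. ✓

5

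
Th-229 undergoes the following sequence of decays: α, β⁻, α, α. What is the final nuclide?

At-217

Start: (A, Z) = (229, 90).
After α: (225, 88).
After β⁻: (225, 89).
After α: (221, 87).
After α: (217, 85).
Z = 85 is astatine.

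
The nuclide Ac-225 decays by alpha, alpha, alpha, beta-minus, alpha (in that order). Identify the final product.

Pb-209

Start: (A, Z) = (225, 89).
After α: (221, 87).
After α: (217, 85).
After α: (213, 83).
After β⁻: (213, 84).
After α: (209, 82).
Z = 82 is lead.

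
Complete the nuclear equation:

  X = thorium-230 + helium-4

U-234

Conserve mass number: A = 230 + 4, so A = 234.
Conserve atomic number: Z = 90 + 2, so Z = 92.
Z = 92 is uranium, so the species is uranium-234.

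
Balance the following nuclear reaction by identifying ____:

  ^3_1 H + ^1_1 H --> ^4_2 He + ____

Conserve mass number: 3 + 1 = 4 + A, so A = 0.
Conserve atomic number: 1 + 1 = 2 + Z, so Z = 0.
A = 0 and Z = 0 is ^0_0 γ — a gamma ray.

gamma ray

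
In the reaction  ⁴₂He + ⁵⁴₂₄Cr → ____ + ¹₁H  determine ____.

Conserve mass number: 4 + 54 = A + 1, so A = 57.
Conserve atomic number: 2 + 24 = Z + 1, so Z = 25.
Z = 25 is manganese, so the species is ⁵⁷₂₅Mn.

Mn-57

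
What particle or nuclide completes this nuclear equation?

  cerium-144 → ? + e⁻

Pr-144

Conserve mass number: 144 = A + 0, so A = 144.
Conserve atomic number: 58 = Z − 1, so Z = 59.
Z = 59 is praseodymium, so the species is praseodymium-144.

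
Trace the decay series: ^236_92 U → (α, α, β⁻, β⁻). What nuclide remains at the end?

Start: (A, Z) = (236, 92).
After α: (232, 90).
After α: (228, 88).
After β⁻: (228, 89).
After β⁻: (228, 90).
Z = 90 is thorium.

Th-228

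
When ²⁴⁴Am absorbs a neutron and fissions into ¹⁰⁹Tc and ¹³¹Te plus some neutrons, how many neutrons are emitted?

Conserve mass number: 245 = 109 + 131 + k, so k = 245 − 240 = 5.
Check atomic number: 95 = 43 + 52 + 0 = 95. ✓

5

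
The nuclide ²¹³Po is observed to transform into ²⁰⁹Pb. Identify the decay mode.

alpha decay

ΔA = 209 − 213 = -4; ΔZ = 82 − 84 = -2.
A drops by 4 and Z drops by 2 — the signature of alpha emission.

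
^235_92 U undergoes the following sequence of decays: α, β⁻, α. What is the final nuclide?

Ac-227

Start: (A, Z) = (235, 92).
After α: (231, 90).
After β⁻: (231, 91).
After α: (227, 89).
Z = 89 is actinium.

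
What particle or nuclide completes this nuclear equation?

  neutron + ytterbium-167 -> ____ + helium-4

Conserve mass number: 1 + 167 = A + 4, so A = 164.
Conserve atomic number: 0 + 70 = Z + 2, so Z = 68.
Z = 68 is erbium, so the species is erbium-164.

Er-164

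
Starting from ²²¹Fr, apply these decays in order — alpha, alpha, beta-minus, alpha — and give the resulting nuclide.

Pb-209

Start: (A, Z) = (221, 87).
After α: (217, 85).
After α: (213, 83).
After β⁻: (213, 84).
After α: (209, 82).
Z = 82 is lead.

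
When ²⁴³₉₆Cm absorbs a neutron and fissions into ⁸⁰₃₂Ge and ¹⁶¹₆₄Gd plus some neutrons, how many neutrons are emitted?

Conserve mass number: 244 = 80 + 161 + k, so k = 244 − 241 = 3.
Check atomic number: 96 = 32 + 64 + 0 = 96. ✓

3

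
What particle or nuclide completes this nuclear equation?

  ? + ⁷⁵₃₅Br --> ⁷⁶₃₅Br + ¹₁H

deuteron

Conserve mass number: A + 75 = 76 + 1, so A = 2.
Conserve atomic number: Z + 35 = 35 + 1, so Z = 1.
A = 2 and Z = 1 is ²₁H — a deuteron.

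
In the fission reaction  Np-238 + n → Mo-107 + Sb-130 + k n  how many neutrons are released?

2

Conserve mass number: 239 = 107 + 130 + k, so k = 239 − 237 = 2.
Check atomic number: 93 = 42 + 51 + 0 = 93. ✓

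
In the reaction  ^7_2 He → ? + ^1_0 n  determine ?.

Conserve mass number: 7 = A + 1, so A = 6.
Conserve atomic number: 2 = Z + 0, so Z = 2.
Z = 2 is helium, so the species is ^6_2 He.

He-6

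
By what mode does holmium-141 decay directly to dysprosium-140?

proton emission

ΔA = 140 − 141 = -1; ΔZ = 66 − 67 = -1.
A drops by 1 and Z drops by 1 — a proton was emitted.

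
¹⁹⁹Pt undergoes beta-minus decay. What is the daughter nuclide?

Au-199

Beta-minus decay: mass number changes by +0, atomic number by +1.
A: 199 = 199; Z: 78 + 1 = 79.
Z = 79 is gold, so the daughter is ¹⁹⁹Au.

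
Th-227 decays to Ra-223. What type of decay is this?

ΔA = 223 − 227 = -4; ΔZ = 88 − 90 = -2.
A drops by 4 and Z drops by 2 — the signature of alpha emission.

alpha decay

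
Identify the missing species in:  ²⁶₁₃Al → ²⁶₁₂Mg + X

Conserve mass number: 26 = 26 + A, so A = 0.
Conserve atomic number: 13 = 12 + Z, so Z = 1.
A = 0 and Z = 1 is ⁰₁e — a positron.

positron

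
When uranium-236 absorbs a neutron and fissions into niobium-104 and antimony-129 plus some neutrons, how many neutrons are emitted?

Conserve mass number: 237 = 104 + 129 + k, so k = 237 − 233 = 4.
Check atomic number: 92 = 41 + 51 + 0 = 92. ✓

4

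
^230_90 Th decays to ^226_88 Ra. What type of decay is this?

alpha decay

ΔA = 226 − 230 = -4; ΔZ = 88 − 90 = -2.
A drops by 4 and Z drops by 2 — the signature of alpha emission.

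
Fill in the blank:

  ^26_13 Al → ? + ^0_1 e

Conserve mass number: 26 = A + 0, so A = 26.
Conserve atomic number: 13 = Z + 1, so Z = 12.
Z = 12 is magnesium, so the species is ^26_12 Mg.

Mg-26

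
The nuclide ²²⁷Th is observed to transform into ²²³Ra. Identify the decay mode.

ΔA = 223 − 227 = -4; ΔZ = 88 − 90 = -2.
A drops by 4 and Z drops by 2 — the signature of alpha emission.

alpha decay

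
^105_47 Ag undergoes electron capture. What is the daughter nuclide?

Electron capture: mass number changes by +0, atomic number by -1.
A: 105 = 105; Z: 47 − 1 = 46.
Z = 46 is palladium, so the daughter is ^105_46 Pd.

Pd-105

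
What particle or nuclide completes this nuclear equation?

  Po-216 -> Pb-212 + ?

alpha particle

Conserve mass number: 216 = 212 + A, so A = 4.
Conserve atomic number: 84 = 82 + Z, so Z = 2.
A = 4 and Z = 2 is He-4 — an alpha particle.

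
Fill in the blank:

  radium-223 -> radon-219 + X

alpha particle

Conserve mass number: 223 = 219 + A, so A = 4.
Conserve atomic number: 88 = 86 + Z, so Z = 2.
A = 4 and Z = 2 is helium-4 — an alpha particle.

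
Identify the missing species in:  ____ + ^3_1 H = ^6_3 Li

He-3

Conserve mass number: A + 3 = 6, so A = 3.
Conserve atomic number: Z + 1 = 3, so Z = 2.
Z = 2 is helium, so the species is ^3_2 He.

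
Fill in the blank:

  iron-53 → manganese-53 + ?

positron

Conserve mass number: 53 = 53 + A, so A = 0.
Conserve atomic number: 26 = 25 + Z, so Z = 1.
A = 0 and Z = 1 is e⁺ — a positron.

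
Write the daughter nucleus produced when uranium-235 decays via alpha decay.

Alpha decay: mass number changes by -4, atomic number by -2.
A: 235 − 4 = 231; Z: 92 − 2 = 90.
Z = 90 is thorium, so the daughter is thorium-231.

Th-231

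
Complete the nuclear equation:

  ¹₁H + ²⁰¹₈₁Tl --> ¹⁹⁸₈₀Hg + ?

alpha particle

Conserve mass number: 1 + 201 = 198 + A, so A = 4.
Conserve atomic number: 1 + 81 = 80 + Z, so Z = 2.
A = 4 and Z = 2 is ⁴₂He — an alpha particle.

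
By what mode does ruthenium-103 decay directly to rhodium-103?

ΔA = 103 − 103 = 0; ΔZ = 45 − 44 = +1.
A is unchanged and Z rises by 1 — a neutron has become a proton (β⁻ decay).

beta-minus decay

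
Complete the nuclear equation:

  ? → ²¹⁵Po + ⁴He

Conserve mass number: A = 215 + 4, so A = 219.
Conserve atomic number: Z = 84 + 2, so Z = 86.
Z = 86 is radon, so the species is ²¹⁹Rn.

Rn-219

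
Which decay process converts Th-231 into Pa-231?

beta-minus decay

ΔA = 231 − 231 = 0; ΔZ = 91 − 90 = +1.
A is unchanged and Z rises by 1 — a neutron has become a proton (β⁻ decay).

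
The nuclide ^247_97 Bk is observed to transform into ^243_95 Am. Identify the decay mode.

alpha decay

ΔA = 243 − 247 = -4; ΔZ = 95 − 97 = -2.
A drops by 4 and Z drops by 2 — the signature of alpha emission.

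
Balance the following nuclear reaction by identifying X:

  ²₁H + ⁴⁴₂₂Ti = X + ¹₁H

Ti-45

Conserve mass number: 2 + 44 = A + 1, so A = 45.
Conserve atomic number: 1 + 22 = Z + 1, so Z = 22.
Z = 22 is titanium, so the species is ⁴⁵₂₂Ti.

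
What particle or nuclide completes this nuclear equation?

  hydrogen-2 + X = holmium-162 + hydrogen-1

Ho-161

Conserve mass number: 2 + A = 162 + 1, so A = 161.
Conserve atomic number: 1 + Z = 67 + 1, so Z = 67.
Z = 67 is holmium, so the species is holmium-161.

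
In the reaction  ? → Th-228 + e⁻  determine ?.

Ac-228

Conserve mass number: A = 228 + 0, so A = 228.
Conserve atomic number: Z = 90 − 1, so Z = 89.
Z = 89 is actinium, so the species is Ac-228.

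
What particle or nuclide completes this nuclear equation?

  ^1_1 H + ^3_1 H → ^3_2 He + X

neutron

Conserve mass number: 1 + 3 = 3 + A, so A = 1.
Conserve atomic number: 1 + 1 = 2 + Z, so Z = 0.
A = 1 and Z = 0 is ^1_0 n — a neutron.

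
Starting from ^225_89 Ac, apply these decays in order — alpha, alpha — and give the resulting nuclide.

Start: (A, Z) = (225, 89).
After α: (221, 87).
After α: (217, 85).
Z = 85 is astatine.

At-217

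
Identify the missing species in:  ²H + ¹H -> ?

Conserve mass number: 2 + 1 = A, so A = 3.
Conserve atomic number: 1 + 1 = Z, so Z = 2.
Z = 2 is helium, so the species is ³He.

He-3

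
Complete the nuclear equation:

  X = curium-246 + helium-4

Conserve mass number: A = 246 + 4, so A = 250.
Conserve atomic number: Z = 96 + 2, so Z = 98.
Z = 98 is californium, so the species is californium-250.

Cf-250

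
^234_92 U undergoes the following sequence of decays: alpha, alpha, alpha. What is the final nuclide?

Rn-222

Start: (A, Z) = (234, 92).
After α: (230, 90).
After α: (226, 88).
After α: (222, 86).
Z = 86 is radon.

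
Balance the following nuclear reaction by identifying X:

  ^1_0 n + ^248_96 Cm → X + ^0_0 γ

Conserve mass number: 1 + 248 = A + 0, so A = 249.
Conserve atomic number: 0 + 96 = Z + 0, so Z = 96.
Z = 96 is curium, so the species is ^249_96 Cm.

Cm-249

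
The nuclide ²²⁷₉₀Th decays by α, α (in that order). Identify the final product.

Rn-219

Start: (A, Z) = (227, 90).
After α: (223, 88).
After α: (219, 86).
Z = 86 is radon.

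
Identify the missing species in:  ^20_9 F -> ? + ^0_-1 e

Conserve mass number: 20 = A + 0, so A = 20.
Conserve atomic number: 9 = Z − 1, so Z = 10.
Z = 10 is neon, so the species is ^20_10 Ne.

Ne-20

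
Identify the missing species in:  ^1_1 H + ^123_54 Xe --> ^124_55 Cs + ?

Conserve mass number: 1 + 123 = 124 + A, so A = 0.
Conserve atomic number: 1 + 54 = 55 + Z, so Z = 0.
A = 0 and Z = 0 is ^0_0 γ — a gamma ray.

gamma ray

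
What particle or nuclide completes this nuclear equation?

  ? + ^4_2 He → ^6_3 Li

deuteron

Conserve mass number: A + 4 = 6, so A = 2.
Conserve atomic number: Z + 2 = 3, so Z = 1.
A = 2 and Z = 1 is ^2_1 H — a deuteron.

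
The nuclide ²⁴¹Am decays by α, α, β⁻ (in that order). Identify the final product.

U-233

Start: (A, Z) = (241, 95).
After α: (237, 93).
After α: (233, 91).
After β⁻: (233, 92).
Z = 92 is uranium.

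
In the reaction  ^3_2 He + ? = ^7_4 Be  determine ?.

alpha particle

Conserve mass number: 3 + A = 7, so A = 4.
Conserve atomic number: 2 + Z = 4, so Z = 2.
A = 4 and Z = 2 is ^4_2 He — an alpha particle.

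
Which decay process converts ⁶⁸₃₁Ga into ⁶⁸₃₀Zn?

beta-plus decay or electron capture

ΔA = 68 − 68 = 0; ΔZ = 30 − 31 = -1.
A is unchanged and Z drops by 1 — a proton has become a neutron (β⁺ emission or electron capture).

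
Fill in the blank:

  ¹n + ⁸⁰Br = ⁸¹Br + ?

Conserve mass number: 1 + 80 = 81 + A, so A = 0.
Conserve atomic number: 0 + 35 = 35 + Z, so Z = 0.
A = 0 and Z = 0 is γ — a gamma ray.

gamma ray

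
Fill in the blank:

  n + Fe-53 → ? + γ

Conserve mass number: 1 + 53 = A + 0, so A = 54.
Conserve atomic number: 0 + 26 = Z + 0, so Z = 26.
Z = 26 is iron, so the species is Fe-54.

Fe-54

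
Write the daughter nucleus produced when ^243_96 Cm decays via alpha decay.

Alpha decay: mass number changes by -4, atomic number by -2.
A: 243 − 4 = 239; Z: 96 − 2 = 94.
Z = 94 is plutonium, so the daughter is ^239_94 Pu.

Pu-239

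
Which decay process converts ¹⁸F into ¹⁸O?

ΔA = 18 − 18 = 0; ΔZ = 8 − 9 = -1.
A is unchanged and Z drops by 1 — a proton has become a neutron (β⁺ emission or electron capture).

beta-plus decay or electron capture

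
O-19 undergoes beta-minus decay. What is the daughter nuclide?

Beta-minus decay: mass number changes by +0, atomic number by +1.
A: 19 = 19; Z: 8 + 1 = 9.
Z = 9 is fluorine, so the daughter is F-19.

F-19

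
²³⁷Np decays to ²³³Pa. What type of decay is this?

ΔA = 233 − 237 = -4; ΔZ = 91 − 93 = -2.
A drops by 4 and Z drops by 2 — the signature of alpha emission.

alpha decay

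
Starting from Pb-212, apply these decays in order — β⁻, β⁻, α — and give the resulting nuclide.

Start: (A, Z) = (212, 82).
After β⁻: (212, 83).
After β⁻: (212, 84).
After α: (208, 82).
Z = 82 is lead.

Pb-208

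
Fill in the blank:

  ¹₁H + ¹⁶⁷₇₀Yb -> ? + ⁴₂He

Conserve mass number: 1 + 167 = A + 4, so A = 164.
Conserve atomic number: 1 + 70 = Z + 2, so Z = 69.
Z = 69 is thulium, so the species is ¹⁶⁴₆₉Tm.

Tm-164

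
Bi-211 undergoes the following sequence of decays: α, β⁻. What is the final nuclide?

Start: (A, Z) = (211, 83).
After α: (207, 81).
After β⁻: (207, 82).
Z = 82 is lead.

Pb-207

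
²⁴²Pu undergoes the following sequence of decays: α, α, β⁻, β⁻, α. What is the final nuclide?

Start: (A, Z) = (242, 94).
After α: (238, 92).
After α: (234, 90).
After β⁻: (234, 91).
After β⁻: (234, 92).
After α: (230, 90).
Z = 90 is thorium.

Th-230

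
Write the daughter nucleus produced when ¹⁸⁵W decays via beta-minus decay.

Beta-minus decay: mass number changes by +0, atomic number by +1.
A: 185 = 185; Z: 74 + 1 = 75.
Z = 75 is rhenium, so the daughter is ¹⁸⁵Re.

Re-185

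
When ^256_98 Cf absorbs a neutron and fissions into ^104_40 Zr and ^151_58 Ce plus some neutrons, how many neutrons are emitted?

2

Conserve mass number: 257 = 104 + 151 + k, so k = 257 − 255 = 2.
Check atomic number: 98 = 40 + 58 + 0 = 98. ✓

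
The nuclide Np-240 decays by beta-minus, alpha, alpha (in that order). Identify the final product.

Th-232

Start: (A, Z) = (240, 93).
After β⁻: (240, 94).
After α: (236, 92).
After α: (232, 90).
Z = 90 is thorium.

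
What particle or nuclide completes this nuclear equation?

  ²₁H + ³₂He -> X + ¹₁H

He-4

Conserve mass number: 2 + 3 = A + 1, so A = 4.
Conserve atomic number: 1 + 2 = Z + 1, so Z = 2.
A = 4 and Z = 2 is ⁴₂He — an alpha particle.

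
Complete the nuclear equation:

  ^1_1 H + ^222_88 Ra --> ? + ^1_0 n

Ac-222

Conserve mass number: 1 + 222 = A + 1, so A = 222.
Conserve atomic number: 1 + 88 = Z + 0, so Z = 89.
Z = 89 is actinium, so the species is ^222_89 Ac.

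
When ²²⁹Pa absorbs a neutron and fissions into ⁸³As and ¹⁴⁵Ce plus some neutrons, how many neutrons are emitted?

Conserve mass number: 230 = 83 + 145 + k, so k = 230 − 228 = 2.
Check atomic number: 91 = 33 + 58 + 0 = 91. ✓

2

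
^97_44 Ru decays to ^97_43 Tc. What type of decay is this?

beta-plus decay or electron capture

ΔA = 97 − 97 = 0; ΔZ = 43 − 44 = -1.
A is unchanged and Z drops by 1 — a proton has become a neutron (β⁺ emission or electron capture).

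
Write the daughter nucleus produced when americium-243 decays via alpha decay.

Np-239

Alpha decay: mass number changes by -4, atomic number by -2.
A: 243 − 4 = 239; Z: 95 − 2 = 93.
Z = 93 is neptunium, so the daughter is neptunium-239.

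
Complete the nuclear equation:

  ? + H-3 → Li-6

Conserve mass number: A + 3 = 6, so A = 3.
Conserve atomic number: Z + 1 = 3, so Z = 2.
Z = 2 is helium, so the species is He-3.

He-3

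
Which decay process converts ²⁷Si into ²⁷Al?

beta-plus decay or electron capture

ΔA = 27 − 27 = 0; ΔZ = 13 − 14 = -1.
A is unchanged and Z drops by 1 — a proton has become a neutron (β⁺ emission or electron capture).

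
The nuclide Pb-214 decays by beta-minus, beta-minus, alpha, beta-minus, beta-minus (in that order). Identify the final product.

Po-210

Start: (A, Z) = (214, 82).
After β⁻: (214, 83).
After β⁻: (214, 84).
After α: (210, 82).
After β⁻: (210, 83).
After β⁻: (210, 84).
Z = 84 is polonium.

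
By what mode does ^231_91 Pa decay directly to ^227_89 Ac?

ΔA = 227 − 231 = -4; ΔZ = 89 − 91 = -2.
A drops by 4 and Z drops by 2 — the signature of alpha emission.

alpha decay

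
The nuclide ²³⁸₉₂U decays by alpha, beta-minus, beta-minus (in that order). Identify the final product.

Start: (A, Z) = (238, 92).
After α: (234, 90).
After β⁻: (234, 91).
After β⁻: (234, 92).
Z = 92 is uranium.

U-234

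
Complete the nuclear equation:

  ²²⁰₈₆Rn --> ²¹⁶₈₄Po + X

alpha particle

Conserve mass number: 220 = 216 + A, so A = 4.
Conserve atomic number: 86 = 84 + Z, so Z = 2.
A = 4 and Z = 2 is ⁴₂He — an alpha particle.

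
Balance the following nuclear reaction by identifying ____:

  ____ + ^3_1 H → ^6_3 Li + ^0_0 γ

Conserve mass number: A + 3 = 6 + 0, so A = 3.
Conserve atomic number: Z + 1 = 3 + 0, so Z = 2.
Z = 2 is helium, so the species is ^3_2 He.

He-3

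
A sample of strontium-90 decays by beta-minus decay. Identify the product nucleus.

Beta-minus decay: mass number changes by +0, atomic number by +1.
A: 90 = 90; Z: 38 + 1 = 39.
Z = 39 is yttrium, so the daughter is yttrium-90.

Y-90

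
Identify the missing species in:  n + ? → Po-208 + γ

Conserve mass number: 1 + A = 208 + 0, so A = 207.
Conserve atomic number: 0 + Z = 84 + 0, so Z = 84.
Z = 84 is polonium, so the species is Po-207.

Po-207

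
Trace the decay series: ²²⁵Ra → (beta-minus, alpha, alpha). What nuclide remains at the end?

At-217

Start: (A, Z) = (225, 88).
After β⁻: (225, 89).
After α: (221, 87).
After α: (217, 85).
Z = 85 is astatine.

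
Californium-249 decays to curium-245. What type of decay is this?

ΔA = 245 − 249 = -4; ΔZ = 96 − 98 = -2.
A drops by 4 and Z drops by 2 — the signature of alpha emission.

alpha decay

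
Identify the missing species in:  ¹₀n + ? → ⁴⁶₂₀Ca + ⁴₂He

Conserve mass number: 1 + A = 46 + 4, so A = 49.
Conserve atomic number: 0 + Z = 20 + 2, so Z = 22.
Z = 22 is titanium, so the species is ⁴⁹₂₂Ti.

Ti-49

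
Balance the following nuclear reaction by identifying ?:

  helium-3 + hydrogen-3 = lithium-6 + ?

gamma ray

Conserve mass number: 3 + 3 = 6 + A, so A = 0.
Conserve atomic number: 2 + 1 = 3 + Z, so Z = 0.
A = 0 and Z = 0 is γ — a gamma ray.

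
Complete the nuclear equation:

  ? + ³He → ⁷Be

alpha particle

Conserve mass number: A + 3 = 7, so A = 4.
Conserve atomic number: Z + 2 = 4, so Z = 2.
A = 4 and Z = 2 is ⁴He — an alpha particle.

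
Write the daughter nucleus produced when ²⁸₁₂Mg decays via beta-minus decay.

Al-28

Beta-minus decay: mass number changes by +0, atomic number by +1.
A: 28 = 28; Z: 12 + 1 = 13.
Z = 13 is aluminium, so the daughter is ²⁸₁₃Al.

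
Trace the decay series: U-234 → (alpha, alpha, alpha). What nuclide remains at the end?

Start: (A, Z) = (234, 92).
After α: (230, 90).
After α: (226, 88).
After α: (222, 86).
Z = 86 is radon.

Rn-222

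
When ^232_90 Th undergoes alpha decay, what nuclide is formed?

Alpha decay: mass number changes by -4, atomic number by -2.
A: 232 − 4 = 228; Z: 90 − 2 = 88.
Z = 88 is radium, so the daughter is ^228_88 Ra.

Ra-228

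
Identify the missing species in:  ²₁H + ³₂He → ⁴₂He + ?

proton

Conserve mass number: 2 + 3 = 4 + A, so A = 1.
Conserve atomic number: 1 + 2 = 2 + Z, so Z = 1.
A = 1 and Z = 1 is ¹₁H — a proton.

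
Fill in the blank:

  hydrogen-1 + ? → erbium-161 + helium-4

Tm-164

Conserve mass number: 1 + A = 161 + 4, so A = 164.
Conserve atomic number: 1 + Z = 68 + 2, so Z = 69.
Z = 69 is thulium, so the species is thulium-164.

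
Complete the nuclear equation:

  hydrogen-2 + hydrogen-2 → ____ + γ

He-4

Conserve mass number: 2 + 2 = A + 0, so A = 4.
Conserve atomic number: 1 + 1 = Z + 0, so Z = 2.
A = 4 and Z = 2 is helium-4 — an alpha particle.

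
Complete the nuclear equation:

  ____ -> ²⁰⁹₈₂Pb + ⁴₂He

Conserve mass number: A = 209 + 4, so A = 213.
Conserve atomic number: Z = 82 + 2, so Z = 84.
Z = 84 is polonium, so the species is ²¹³₈₄Po.

Po-213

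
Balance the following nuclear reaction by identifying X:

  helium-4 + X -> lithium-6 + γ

Conserve mass number: 4 + A = 6 + 0, so A = 2.
Conserve atomic number: 2 + Z = 3 + 0, so Z = 1.
A = 2 and Z = 1 is hydrogen-2 — a deuteron.

deuteron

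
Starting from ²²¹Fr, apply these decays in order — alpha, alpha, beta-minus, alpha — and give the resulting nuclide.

Pb-209

Start: (A, Z) = (221, 87).
After α: (217, 85).
After α: (213, 83).
After β⁻: (213, 84).
After α: (209, 82).
Z = 82 is lead.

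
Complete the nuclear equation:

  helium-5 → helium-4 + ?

Conserve mass number: 5 = 4 + A, so A = 1.
Conserve atomic number: 2 = 2 + Z, so Z = 0.
A = 1 and Z = 0 is neutron — a neutron.

neutron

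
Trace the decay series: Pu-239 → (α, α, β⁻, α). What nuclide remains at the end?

Ac-227

Start: (A, Z) = (239, 94).
After α: (235, 92).
After α: (231, 90).
After β⁻: (231, 91).
After α: (227, 89).
Z = 89 is actinium.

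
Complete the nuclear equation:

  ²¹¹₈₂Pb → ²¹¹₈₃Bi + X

beta-minus particle

Conserve mass number: 211 = 211 + A, so A = 0.
Conserve atomic number: 82 = 83 + Z, so Z = -1.
A = 0 and Z = -1 is ⁰₋₁e — a beta-minus particle.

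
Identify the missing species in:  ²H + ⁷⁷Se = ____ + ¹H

Se-78

Conserve mass number: 2 + 77 = A + 1, so A = 78.
Conserve atomic number: 1 + 34 = Z + 1, so Z = 34.
Z = 34 is selenium, so the species is ⁷⁸Se.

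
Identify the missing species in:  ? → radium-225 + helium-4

Conserve mass number: A = 225 + 4, so A = 229.
Conserve atomic number: Z = 88 + 2, so Z = 90.
Z = 90 is thorium, so the species is thorium-229.

Th-229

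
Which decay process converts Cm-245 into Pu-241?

ΔA = 241 − 245 = -4; ΔZ = 94 − 96 = -2.
A drops by 4 and Z drops by 2 — the signature of alpha emission.

alpha decay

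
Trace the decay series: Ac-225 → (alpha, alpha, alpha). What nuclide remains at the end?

Start: (A, Z) = (225, 89).
After α: (221, 87).
After α: (217, 85).
After α: (213, 83).
Z = 83 is bismuth.

Bi-213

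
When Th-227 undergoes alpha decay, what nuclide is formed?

Alpha decay: mass number changes by -4, atomic number by -2.
A: 227 − 4 = 223; Z: 90 − 2 = 88.
Z = 88 is radium, so the daughter is Ra-223.

Ra-223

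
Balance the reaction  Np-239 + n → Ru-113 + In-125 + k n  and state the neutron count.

Conserve mass number: 240 = 113 + 125 + k, so k = 240 − 238 = 2.
Check atomic number: 93 = 44 + 49 + 0 = 93. ✓

2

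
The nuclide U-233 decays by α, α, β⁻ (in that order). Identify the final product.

Start: (A, Z) = (233, 92).
After α: (229, 90).
After α: (225, 88).
After β⁻: (225, 89).
Z = 89 is actinium.

Ac-225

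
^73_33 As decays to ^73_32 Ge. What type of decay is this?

ΔA = 73 − 73 = 0; ΔZ = 32 − 33 = -1.
A is unchanged and Z drops by 1 — a proton has become a neutron (β⁺ emission or electron capture).

beta-plus decay or electron capture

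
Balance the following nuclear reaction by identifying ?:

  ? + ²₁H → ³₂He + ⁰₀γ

Conserve mass number: A + 2 = 3 + 0, so A = 1.
Conserve atomic number: Z + 1 = 2 + 0, so Z = 1.
A = 1 and Z = 1 is ¹₁H — a proton.

proton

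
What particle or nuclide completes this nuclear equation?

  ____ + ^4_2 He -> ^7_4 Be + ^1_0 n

alpha particle

Conserve mass number: A + 4 = 7 + 1, so A = 4.
Conserve atomic number: Z + 2 = 4 + 0, so Z = 2.
A = 4 and Z = 2 is ^4_2 He — an alpha particle.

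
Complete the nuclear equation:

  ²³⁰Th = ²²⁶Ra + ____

alpha particle

Conserve mass number: 230 = 226 + A, so A = 4.
Conserve atomic number: 90 = 88 + Z, so Z = 2.
A = 4 and Z = 2 is ⁴He — an alpha particle.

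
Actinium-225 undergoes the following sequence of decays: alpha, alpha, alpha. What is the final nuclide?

Start: (A, Z) = (225, 89).
After α: (221, 87).
After α: (217, 85).
After α: (213, 83).
Z = 83 is bismuth.

Bi-213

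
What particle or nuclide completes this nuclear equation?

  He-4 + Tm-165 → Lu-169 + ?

Conserve mass number: 4 + 165 = 169 + A, so A = 0.
Conserve atomic number: 2 + 69 = 71 + Z, so Z = 0.
A = 0 and Z = 0 is γ — a gamma ray.

gamma ray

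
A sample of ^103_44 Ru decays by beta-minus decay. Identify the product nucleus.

Beta-minus decay: mass number changes by +0, atomic number by +1.
A: 103 = 103; Z: 44 + 1 = 45.
Z = 45 is rhodium, so the daughter is ^103_45 Rh.

Rh-103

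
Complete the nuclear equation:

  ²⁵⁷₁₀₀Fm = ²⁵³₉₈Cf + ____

alpha particle

Conserve mass number: 257 = 253 + A, so A = 4.
Conserve atomic number: 100 = 98 + Z, so Z = 2.
A = 4 and Z = 2 is ⁴₂He — an alpha particle.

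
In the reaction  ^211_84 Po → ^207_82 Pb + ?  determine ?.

Conserve mass number: 211 = 207 + A, so A = 4.
Conserve atomic number: 84 = 82 + Z, so Z = 2.
A = 4 and Z = 2 is ^4_2 He — an alpha particle.

alpha particle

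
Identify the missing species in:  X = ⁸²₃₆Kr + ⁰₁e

Rb-82

Conserve mass number: A = 82 + 0, so A = 82.
Conserve atomic number: Z = 36 + 1, so Z = 37.
Z = 37 is rubidium, so the species is ⁸²₃₇Rb.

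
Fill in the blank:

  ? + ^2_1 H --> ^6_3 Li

Conserve mass number: A + 2 = 6, so A = 4.
Conserve atomic number: Z + 1 = 3, so Z = 2.
A = 4 and Z = 2 is ^4_2 He — an alpha particle.

alpha particle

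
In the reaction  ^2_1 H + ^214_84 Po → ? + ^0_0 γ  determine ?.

Conserve mass number: 2 + 214 = A + 0, so A = 216.
Conserve atomic number: 1 + 84 = Z + 0, so Z = 85.
Z = 85 is astatine, so the species is ^216_85 At.

At-216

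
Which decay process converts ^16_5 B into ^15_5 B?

neutron emission

ΔA = 15 − 16 = -1; ΔZ = 5 − 5 = +0.
A drops by 1 with Z unchanged — a neutron was emitted.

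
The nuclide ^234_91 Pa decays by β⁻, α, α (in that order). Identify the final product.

Ra-226

Start: (A, Z) = (234, 91).
After β⁻: (234, 92).
After α: (230, 90).
After α: (226, 88).
Z = 88 is radium.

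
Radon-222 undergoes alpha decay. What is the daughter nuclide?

Po-218

Alpha decay: mass number changes by -4, atomic number by -2.
A: 222 − 4 = 218; Z: 86 − 2 = 84.
Z = 84 is polonium, so the daughter is polonium-218.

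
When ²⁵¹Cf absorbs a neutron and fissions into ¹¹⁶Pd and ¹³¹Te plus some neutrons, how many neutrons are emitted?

5

Conserve mass number: 252 = 116 + 131 + k, so k = 252 − 247 = 5.
Check atomic number: 98 = 46 + 52 + 0 = 98. ✓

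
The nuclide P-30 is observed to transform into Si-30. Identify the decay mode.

beta-plus decay or electron capture

ΔA = 30 − 30 = 0; ΔZ = 14 − 15 = -1.
A is unchanged and Z drops by 1 — a proton has become a neutron (β⁺ emission or electron capture).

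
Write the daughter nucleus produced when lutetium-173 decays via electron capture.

Electron capture: mass number changes by +0, atomic number by -1.
A: 173 = 173; Z: 71 − 1 = 70.
Z = 70 is ytterbium, so the daughter is ytterbium-173.

Yb-173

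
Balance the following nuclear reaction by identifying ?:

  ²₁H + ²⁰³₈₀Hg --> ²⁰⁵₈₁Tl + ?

Conserve mass number: 2 + 203 = 205 + A, so A = 0.
Conserve atomic number: 1 + 80 = 81 + Z, so Z = 0.
A = 0 and Z = 0 is ⁰₀γ — a gamma ray.

gamma ray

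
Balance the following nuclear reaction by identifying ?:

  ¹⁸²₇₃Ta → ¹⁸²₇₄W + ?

Conserve mass number: 182 = 182 + A, so A = 0.
Conserve atomic number: 73 = 74 + Z, so Z = -1.
A = 0 and Z = -1 is ⁰₋₁e — a beta-minus particle.

beta-minus particle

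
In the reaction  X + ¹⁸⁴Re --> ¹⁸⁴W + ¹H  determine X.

Conserve mass number: A + 184 = 184 + 1, so A = 1.
Conserve atomic number: Z + 75 = 74 + 1, so Z = 0.
A = 1 and Z = 0 is ¹n — a neutron.

neutron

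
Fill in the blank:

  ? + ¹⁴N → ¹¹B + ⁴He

Conserve mass number: A + 14 = 11 + 4, so A = 1.
Conserve atomic number: Z + 7 = 5 + 2, so Z = 0.
A = 1 and Z = 0 is ¹n — a neutron.

neutron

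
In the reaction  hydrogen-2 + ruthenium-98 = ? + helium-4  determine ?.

Tc-96

Conserve mass number: 2 + 98 = A + 4, so A = 96.
Conserve atomic number: 1 + 44 = Z + 2, so Z = 43.
Z = 43 is technetium, so the species is technetium-96.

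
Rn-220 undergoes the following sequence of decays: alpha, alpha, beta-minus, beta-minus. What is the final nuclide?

Po-212

Start: (A, Z) = (220, 86).
After α: (216, 84).
After α: (212, 82).
After β⁻: (212, 83).
After β⁻: (212, 84).
Z = 84 is polonium.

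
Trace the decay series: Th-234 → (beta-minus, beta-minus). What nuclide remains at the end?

Start: (A, Z) = (234, 90).
After β⁻: (234, 91).
After β⁻: (234, 92).
Z = 92 is uranium.

U-234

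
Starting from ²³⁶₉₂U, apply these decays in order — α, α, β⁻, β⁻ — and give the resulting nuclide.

Start: (A, Z) = (236, 92).
After α: (232, 90).
After α: (228, 88).
After β⁻: (228, 89).
After β⁻: (228, 90).
Z = 90 is thorium.

Th-228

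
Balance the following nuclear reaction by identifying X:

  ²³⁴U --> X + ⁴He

Conserve mass number: 234 = A + 4, so A = 230.
Conserve atomic number: 92 = Z + 2, so Z = 90.
Z = 90 is thorium, so the species is ²³⁰Th.

Th-230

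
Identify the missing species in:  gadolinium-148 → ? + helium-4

Conserve mass number: 148 = A + 4, so A = 144.
Conserve atomic number: 64 = Z + 2, so Z = 62.
Z = 62 is samarium, so the species is samarium-144.

Sm-144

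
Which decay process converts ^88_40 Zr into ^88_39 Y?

beta-plus decay or electron capture

ΔA = 88 − 88 = 0; ΔZ = 39 − 40 = -1.
A is unchanged and Z drops by 1 — a proton has become a neutron (β⁺ emission or electron capture).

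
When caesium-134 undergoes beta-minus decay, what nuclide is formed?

Ba-134

Beta-minus decay: mass number changes by +0, atomic number by +1.
A: 134 = 134; Z: 55 + 1 = 56.
Z = 56 is barium, so the daughter is barium-134.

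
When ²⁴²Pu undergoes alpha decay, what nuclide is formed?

U-238

Alpha decay: mass number changes by -4, atomic number by -2.
A: 242 − 4 = 238; Z: 94 − 2 = 92.
Z = 92 is uranium, so the daughter is ²³⁸U.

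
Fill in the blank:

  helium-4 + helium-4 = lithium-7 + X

proton

Conserve mass number: 4 + 4 = 7 + A, so A = 1.
Conserve atomic number: 2 + 2 = 3 + Z, so Z = 1.
A = 1 and Z = 1 is hydrogen-1 — a proton.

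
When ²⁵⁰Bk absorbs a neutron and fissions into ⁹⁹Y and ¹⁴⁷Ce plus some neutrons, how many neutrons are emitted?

5

Conserve mass number: 251 = 99 + 147 + k, so k = 251 − 246 = 5.
Check atomic number: 97 = 39 + 58 + 0 = 97. ✓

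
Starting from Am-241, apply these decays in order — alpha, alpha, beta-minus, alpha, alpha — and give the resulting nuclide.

Ra-225

Start: (A, Z) = (241, 95).
After α: (237, 93).
After α: (233, 91).
After β⁻: (233, 92).
After α: (229, 90).
After α: (225, 88).
Z = 88 is radium.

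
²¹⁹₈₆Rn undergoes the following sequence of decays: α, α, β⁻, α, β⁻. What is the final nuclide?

Pb-207

Start: (A, Z) = (219, 86).
After α: (215, 84).
After α: (211, 82).
After β⁻: (211, 83).
After α: (207, 81).
After β⁻: (207, 82).
Z = 82 is lead.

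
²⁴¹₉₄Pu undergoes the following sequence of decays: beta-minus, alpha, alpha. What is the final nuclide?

Start: (A, Z) = (241, 94).
After β⁻: (241, 95).
After α: (237, 93).
After α: (233, 91).
Z = 91 is protactinium.

Pa-233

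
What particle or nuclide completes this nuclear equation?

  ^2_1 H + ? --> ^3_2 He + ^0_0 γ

proton

Conserve mass number: 2 + A = 3 + 0, so A = 1.
Conserve atomic number: 1 + Z = 2 + 0, so Z = 1.
A = 1 and Z = 1 is ^1_1 H — a proton.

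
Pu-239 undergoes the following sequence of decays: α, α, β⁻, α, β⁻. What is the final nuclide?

Th-227

Start: (A, Z) = (239, 94).
After α: (235, 92).
After α: (231, 90).
After β⁻: (231, 91).
After α: (227, 89).
After β⁻: (227, 90).
Z = 90 is thorium.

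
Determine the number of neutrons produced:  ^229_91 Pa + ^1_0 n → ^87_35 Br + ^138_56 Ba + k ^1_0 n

5

Conserve mass number: 230 = 87 + 138 + k, so k = 230 − 225 = 5.
Check atomic number: 91 = 35 + 56 + 0 = 91. ✓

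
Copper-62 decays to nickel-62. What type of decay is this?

ΔA = 62 − 62 = 0; ΔZ = 28 − 29 = -1.
A is unchanged and Z drops by 1 — a proton has become a neutron (β⁺ emission or electron capture).

beta-plus decay or electron capture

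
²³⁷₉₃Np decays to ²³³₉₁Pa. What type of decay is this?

ΔA = 233 − 237 = -4; ΔZ = 91 − 93 = -2.
A drops by 4 and Z drops by 2 — the signature of alpha emission.

alpha decay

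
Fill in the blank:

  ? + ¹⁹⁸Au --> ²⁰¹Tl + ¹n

alpha particle

Conserve mass number: A + 198 = 201 + 1, so A = 4.
Conserve atomic number: Z + 79 = 81 + 0, so Z = 2.
A = 4 and Z = 2 is ⁴He — an alpha particle.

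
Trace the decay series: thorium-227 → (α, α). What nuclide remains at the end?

Start: (A, Z) = (227, 90).
After α: (223, 88).
After α: (219, 86).
Z = 86 is radon.

Rn-219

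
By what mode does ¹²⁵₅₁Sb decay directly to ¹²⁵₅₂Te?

ΔA = 125 − 125 = 0; ΔZ = 52 − 51 = +1.
A is unchanged and Z rises by 1 — a neutron has become a proton (β⁻ decay).

beta-minus decay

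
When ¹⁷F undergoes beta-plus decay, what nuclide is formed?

O-17

Beta-plus decay: mass number changes by +0, atomic number by -1.
A: 17 = 17; Z: 9 − 1 = 8.
Z = 8 is oxygen, so the daughter is ¹⁷O.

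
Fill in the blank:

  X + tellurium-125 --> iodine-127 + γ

deuteron

Conserve mass number: A + 125 = 127 + 0, so A = 2.
Conserve atomic number: Z + 52 = 53 + 0, so Z = 1.
A = 2 and Z = 1 is hydrogen-2 — a deuteron.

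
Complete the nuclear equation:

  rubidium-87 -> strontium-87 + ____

beta-minus particle

Conserve mass number: 87 = 87 + A, so A = 0.
Conserve atomic number: 37 = 38 + Z, so Z = -1.
A = 0 and Z = -1 is e⁻ — a beta-minus particle.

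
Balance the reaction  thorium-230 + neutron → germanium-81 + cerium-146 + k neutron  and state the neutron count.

4

Conserve mass number: 231 = 81 + 146 + k, so k = 231 − 227 = 4.
Check atomic number: 90 = 32 + 58 + 0 = 90. ✓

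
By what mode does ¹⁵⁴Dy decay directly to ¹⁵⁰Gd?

ΔA = 150 − 154 = -4; ΔZ = 64 − 66 = -2.
A drops by 4 and Z drops by 2 — the signature of alpha emission.

alpha decay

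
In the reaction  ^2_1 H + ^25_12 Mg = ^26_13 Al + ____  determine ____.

Conserve mass number: 2 + 25 = 26 + A, so A = 1.
Conserve atomic number: 1 + 12 = 13 + Z, so Z = 0.
A = 1 and Z = 0 is ^1_0 n — a neutron.

neutron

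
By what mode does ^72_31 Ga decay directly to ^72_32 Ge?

ΔA = 72 − 72 = 0; ΔZ = 32 − 31 = +1.
A is unchanged and Z rises by 1 — a neutron has become a proton (β⁻ decay).

beta-minus decay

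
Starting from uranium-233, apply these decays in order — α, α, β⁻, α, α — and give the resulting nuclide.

Start: (A, Z) = (233, 92).
After α: (229, 90).
After α: (225, 88).
After β⁻: (225, 89).
After α: (221, 87).
After α: (217, 85).
Z = 85 is astatine.

At-217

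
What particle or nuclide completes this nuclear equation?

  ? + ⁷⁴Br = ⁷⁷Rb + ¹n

Conserve mass number: A + 74 = 77 + 1, so A = 4.
Conserve atomic number: Z + 35 = 37 + 0, so Z = 2.
A = 4 and Z = 2 is ⁴He — an alpha particle.

alpha particle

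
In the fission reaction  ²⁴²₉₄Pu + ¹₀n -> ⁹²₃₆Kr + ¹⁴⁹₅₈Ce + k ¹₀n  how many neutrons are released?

2

Conserve mass number: 243 = 92 + 149 + k, so k = 243 − 241 = 2.
Check atomic number: 94 = 36 + 58 + 0 = 94. ✓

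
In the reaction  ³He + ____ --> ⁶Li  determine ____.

Conserve mass number: 3 + A = 6, so A = 3.
Conserve atomic number: 2 + Z = 3, so Z = 1.
A = 3 and Z = 1 is ³H — a triton.

triton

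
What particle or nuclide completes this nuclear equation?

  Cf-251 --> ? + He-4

Conserve mass number: 251 = A + 4, so A = 247.
Conserve atomic number: 98 = Z + 2, so Z = 96.
Z = 96 is curium, so the species is Cm-247.

Cm-247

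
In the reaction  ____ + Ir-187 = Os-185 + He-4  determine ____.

deuteron

Conserve mass number: A + 187 = 185 + 4, so A = 2.
Conserve atomic number: Z + 77 = 76 + 2, so Z = 1.
A = 2 and Z = 1 is H-2 — a deuteron.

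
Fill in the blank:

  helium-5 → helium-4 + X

Conserve mass number: 5 = 4 + A, so A = 1.
Conserve atomic number: 2 = 2 + Z, so Z = 0.
A = 1 and Z = 0 is neutron — a neutron.

neutron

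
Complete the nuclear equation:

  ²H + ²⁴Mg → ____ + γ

Al-26

Conserve mass number: 2 + 24 = A + 0, so A = 26.
Conserve atomic number: 1 + 12 = Z + 0, so Z = 13.
Z = 13 is aluminium, so the species is ²⁶Al.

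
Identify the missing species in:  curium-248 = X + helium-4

Pu-244

Conserve mass number: 248 = A + 4, so A = 244.
Conserve atomic number: 96 = Z + 2, so Z = 94.
Z = 94 is plutonium, so the species is plutonium-244.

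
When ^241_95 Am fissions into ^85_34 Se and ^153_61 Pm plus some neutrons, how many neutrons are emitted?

3

Conserve mass number: 241 = 85 + 153 + k, so k = 241 − 238 = 3.
Check atomic number: 95 = 34 + 61 + 0 = 95. ✓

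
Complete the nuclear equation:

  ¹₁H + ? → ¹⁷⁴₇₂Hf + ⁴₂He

Ta-177

Conserve mass number: 1 + A = 174 + 4, so A = 177.
Conserve atomic number: 1 + Z = 72 + 2, so Z = 73.
Z = 73 is tantalum, so the species is ¹⁷⁷₇₃Ta.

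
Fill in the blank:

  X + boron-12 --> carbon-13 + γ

proton

Conserve mass number: A + 12 = 13 + 0, so A = 1.
Conserve atomic number: Z + 5 = 6 + 0, so Z = 1.
A = 1 and Z = 1 is hydrogen-1 — a proton.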